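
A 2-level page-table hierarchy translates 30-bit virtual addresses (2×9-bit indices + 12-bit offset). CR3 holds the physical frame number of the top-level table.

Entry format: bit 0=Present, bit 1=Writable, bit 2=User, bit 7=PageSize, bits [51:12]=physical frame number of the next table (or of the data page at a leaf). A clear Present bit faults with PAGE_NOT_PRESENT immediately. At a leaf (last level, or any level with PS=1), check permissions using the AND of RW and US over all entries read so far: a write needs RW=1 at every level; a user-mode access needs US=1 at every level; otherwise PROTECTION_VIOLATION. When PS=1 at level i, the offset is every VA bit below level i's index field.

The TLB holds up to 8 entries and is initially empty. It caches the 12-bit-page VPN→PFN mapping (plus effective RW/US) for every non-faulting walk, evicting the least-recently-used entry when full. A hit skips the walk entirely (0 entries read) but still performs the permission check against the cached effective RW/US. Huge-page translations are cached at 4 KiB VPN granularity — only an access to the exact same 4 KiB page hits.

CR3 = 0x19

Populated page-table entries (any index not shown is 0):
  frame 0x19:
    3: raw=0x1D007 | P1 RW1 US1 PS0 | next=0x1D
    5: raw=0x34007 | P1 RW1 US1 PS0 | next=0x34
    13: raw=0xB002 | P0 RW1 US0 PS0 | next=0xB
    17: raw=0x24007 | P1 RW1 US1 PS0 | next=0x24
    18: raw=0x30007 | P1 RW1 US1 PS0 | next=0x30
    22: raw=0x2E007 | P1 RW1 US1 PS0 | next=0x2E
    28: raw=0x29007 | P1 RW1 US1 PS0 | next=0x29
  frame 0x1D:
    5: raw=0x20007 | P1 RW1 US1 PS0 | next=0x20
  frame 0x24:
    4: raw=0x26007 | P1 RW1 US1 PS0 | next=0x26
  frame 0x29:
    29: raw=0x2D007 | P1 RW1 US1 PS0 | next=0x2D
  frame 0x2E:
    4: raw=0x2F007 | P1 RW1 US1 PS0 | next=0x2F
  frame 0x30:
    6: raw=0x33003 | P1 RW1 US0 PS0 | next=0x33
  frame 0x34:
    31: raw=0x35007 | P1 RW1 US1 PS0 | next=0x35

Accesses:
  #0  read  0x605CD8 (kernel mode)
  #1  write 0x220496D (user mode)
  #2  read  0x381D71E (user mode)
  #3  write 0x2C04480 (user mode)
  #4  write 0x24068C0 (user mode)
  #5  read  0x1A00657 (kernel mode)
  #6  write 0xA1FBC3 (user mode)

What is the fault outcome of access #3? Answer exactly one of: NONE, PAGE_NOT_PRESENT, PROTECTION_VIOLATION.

Trace:
#0 VA=0x605CD8 (r,kernel):
  lvl0: tbl 0x19, slot 3 ⇒ 0x1D007 (P1/RW1/US1/PS0)
  lvl1: tbl 0x1D, slot 5 ⇒ 0x20007 (P1/RW1/US1/PS0)
  ⇒ phys 0x20CD8  [2 reads]
#1 VA=0x220496D (w,user):
  lvl0: tbl 0x19, slot 17 ⇒ 0x24007 (P1/RW1/US1/PS0)
  lvl1: tbl 0x24, slot 4 ⇒ 0x26007 (P1/RW1/US1/PS0)
  ⇒ phys 0x2696D  [2 reads]
#2 VA=0x381D71E (r,user):
  lvl0: tbl 0x19, slot 28 ⇒ 0x29007 (P1/RW1/US1/PS0)
  lvl1: tbl 0x29, slot 29 ⇒ 0x2D007 (P1/RW1/US1/PS0)
  ⇒ phys 0x2D71E  [2 reads]
#3 VA=0x2C04480 (w,user):
  lvl0: tbl 0x19, slot 22 ⇒ 0x2E007 (P1/RW1/US1/PS0)
  lvl1: tbl 0x2E, slot 4 ⇒ 0x2F007 (P1/RW1/US1/PS0)
  ⇒ phys 0x2F480  [2 reads]
#4 VA=0x24068C0 (w,user):
  lvl0: tbl 0x19, slot 18 ⇒ 0x30007 (P1/RW1/US1/PS0)
  lvl1: tbl 0x30, slot 6 ⇒ 0x33003 (P1/RW1/US0/PS0)
  ⇒ fault: PROTECTION_VIOLATION  — 2 lookups
#5 VA=0x1A00657 (r,kernel):
  lvl0: tbl 0x19, slot 13 ⇒ 0xB002 (P0/RW1/US0/PS0)
  ⇒ fault: PAGE_NOT_PRESENT  — 1 lookups
#6 VA=0xA1FBC3 (w,user):
  lvl0: tbl 0x19, slot 5 ⇒ 0x34007 (P1/RW1/US1/PS0)
  lvl1: tbl 0x34, slot 31 ⇒ 0x35007 (P1/RW1/US1/PS0)
  ⇒ phys 0x35BC3  [2 reads]

Access #3 fault: NONE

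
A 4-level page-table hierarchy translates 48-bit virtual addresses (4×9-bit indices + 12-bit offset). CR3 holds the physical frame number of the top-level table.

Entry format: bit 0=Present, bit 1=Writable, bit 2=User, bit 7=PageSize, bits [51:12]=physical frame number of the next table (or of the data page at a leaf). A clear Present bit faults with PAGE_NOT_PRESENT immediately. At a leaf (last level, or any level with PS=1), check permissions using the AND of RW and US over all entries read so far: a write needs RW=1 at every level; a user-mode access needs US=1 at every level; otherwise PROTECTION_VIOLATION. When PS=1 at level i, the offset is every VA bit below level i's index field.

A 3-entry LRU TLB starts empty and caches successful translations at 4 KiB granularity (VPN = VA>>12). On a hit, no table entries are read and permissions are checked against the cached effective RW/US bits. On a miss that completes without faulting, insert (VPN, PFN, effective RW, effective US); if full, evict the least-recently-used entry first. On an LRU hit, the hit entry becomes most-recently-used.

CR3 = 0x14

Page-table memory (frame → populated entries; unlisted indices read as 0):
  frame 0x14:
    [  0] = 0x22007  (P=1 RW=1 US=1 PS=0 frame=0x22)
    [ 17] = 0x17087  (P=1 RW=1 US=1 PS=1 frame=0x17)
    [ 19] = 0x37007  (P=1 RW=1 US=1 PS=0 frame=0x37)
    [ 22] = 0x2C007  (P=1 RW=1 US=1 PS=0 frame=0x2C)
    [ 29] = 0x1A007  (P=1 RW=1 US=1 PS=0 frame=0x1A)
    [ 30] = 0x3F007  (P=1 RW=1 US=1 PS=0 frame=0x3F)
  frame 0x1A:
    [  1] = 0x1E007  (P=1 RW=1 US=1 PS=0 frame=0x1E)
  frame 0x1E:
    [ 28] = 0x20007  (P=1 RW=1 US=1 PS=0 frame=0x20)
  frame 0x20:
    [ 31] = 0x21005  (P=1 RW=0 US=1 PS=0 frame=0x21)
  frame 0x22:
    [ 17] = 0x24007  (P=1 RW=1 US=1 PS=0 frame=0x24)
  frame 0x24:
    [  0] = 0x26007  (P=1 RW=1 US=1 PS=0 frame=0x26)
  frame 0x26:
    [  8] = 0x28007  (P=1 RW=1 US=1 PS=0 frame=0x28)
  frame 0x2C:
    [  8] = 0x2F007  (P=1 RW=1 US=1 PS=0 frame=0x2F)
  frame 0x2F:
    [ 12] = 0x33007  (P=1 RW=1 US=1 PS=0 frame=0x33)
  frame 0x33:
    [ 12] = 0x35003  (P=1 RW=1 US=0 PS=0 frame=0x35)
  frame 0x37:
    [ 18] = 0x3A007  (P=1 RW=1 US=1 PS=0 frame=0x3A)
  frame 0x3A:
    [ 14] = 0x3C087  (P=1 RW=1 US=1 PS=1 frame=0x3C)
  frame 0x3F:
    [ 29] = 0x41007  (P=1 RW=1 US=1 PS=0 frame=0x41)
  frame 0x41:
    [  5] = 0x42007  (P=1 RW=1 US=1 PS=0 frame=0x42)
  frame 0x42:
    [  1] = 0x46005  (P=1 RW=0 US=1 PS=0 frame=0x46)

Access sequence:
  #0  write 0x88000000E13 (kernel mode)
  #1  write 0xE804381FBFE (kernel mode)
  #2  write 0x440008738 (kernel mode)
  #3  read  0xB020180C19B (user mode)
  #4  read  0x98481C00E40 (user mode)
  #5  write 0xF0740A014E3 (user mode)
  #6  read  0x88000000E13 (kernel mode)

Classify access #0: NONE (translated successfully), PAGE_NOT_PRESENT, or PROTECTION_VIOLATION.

Trace:
#0 VA=0x88000000E13 (w,kernel):
  L0 @0x14[17] → 0x17087  P=1,RW=1,US=1,PS=1
  ✓ 0x17E13 (huge @L0)  — 1 lookups
#1 VA=0xE804381FBFE (w,kernel):
  L0 @0x14[29] → 0x1A007  P=1,RW=1,US=1,PS=0
  L1 @0x1A[1] → 0x1E007  P=1,RW=1,US=1,PS=0
  L2 @0x1E[28] → 0x20007  P=1,RW=1,US=1,PS=0
  L3 @0x20[31] → 0x21005  P=1,RW=0,US=1,PS=0
  ✗ PROTECTION_VIOLATION  [4 reads]
#2 VA=0x440008738 (w,kernel):
  L0 @0x14[0] → 0x22007  P=1,RW=1,US=1,PS=0
  L1 @0x22[17] → 0x24007  P=1,RW=1,US=1,PS=0
  L2 @0x24[0] → 0x26007  P=1,RW=1,US=1,PS=0
  L3 @0x26[8] → 0x28007  P=1,RW=1,US=1,PS=0
  ✓ 0x28738  — 4 lookups
#3 VA=0xB020180C19B (r,user):
  L0 @0x14[22] → 0x2C007  P=1,RW=1,US=1,PS=0
  L1 @0x2C[8] → 0x2F007  P=1,RW=1,US=1,PS=0
  L2 @0x2F[12] → 0x33007  P=1,RW=1,US=1,PS=0
  L3 @0x33[12] → 0x35003  P=1,RW=1,US=0,PS=0
  ✗ PROTECTION_VIOLATION  [4 reads]
#4 VA=0x98481C00E40 (r,user):
  L0 @0x14[19] → 0x37007  P=1,RW=1,US=1,PS=0
  L1 @0x37[18] → 0x3A007  P=1,RW=1,US=1,PS=0
  L2 @0x3A[14] → 0x3C087  P=1,RW=1,US=1,PS=1
  ✓ 0x3CE40 (huge @L2)  — 3 lookups
#5 VA=0xF0740A014E3 (w,user):
  L0 @0x14[30] → 0x3F007  P=1,RW=1,US=1,PS=0
  L1 @0x3F[29] → 0x41007  P=1,RW=1,US=1,PS=0
  L2 @0x41[5] → 0x42007  P=1,RW=1,US=1,PS=0
  L3 @0x42[1] → 0x46005  P=1,RW=0,US=1,PS=0
  ✗ PROTECTION_VIOLATION  [4 reads]
#6 VA=0x88000000E13 (r,kernel):
  TLB hit vpn=0x88000000 → PA=0x17E13

Access #0 fault: NONE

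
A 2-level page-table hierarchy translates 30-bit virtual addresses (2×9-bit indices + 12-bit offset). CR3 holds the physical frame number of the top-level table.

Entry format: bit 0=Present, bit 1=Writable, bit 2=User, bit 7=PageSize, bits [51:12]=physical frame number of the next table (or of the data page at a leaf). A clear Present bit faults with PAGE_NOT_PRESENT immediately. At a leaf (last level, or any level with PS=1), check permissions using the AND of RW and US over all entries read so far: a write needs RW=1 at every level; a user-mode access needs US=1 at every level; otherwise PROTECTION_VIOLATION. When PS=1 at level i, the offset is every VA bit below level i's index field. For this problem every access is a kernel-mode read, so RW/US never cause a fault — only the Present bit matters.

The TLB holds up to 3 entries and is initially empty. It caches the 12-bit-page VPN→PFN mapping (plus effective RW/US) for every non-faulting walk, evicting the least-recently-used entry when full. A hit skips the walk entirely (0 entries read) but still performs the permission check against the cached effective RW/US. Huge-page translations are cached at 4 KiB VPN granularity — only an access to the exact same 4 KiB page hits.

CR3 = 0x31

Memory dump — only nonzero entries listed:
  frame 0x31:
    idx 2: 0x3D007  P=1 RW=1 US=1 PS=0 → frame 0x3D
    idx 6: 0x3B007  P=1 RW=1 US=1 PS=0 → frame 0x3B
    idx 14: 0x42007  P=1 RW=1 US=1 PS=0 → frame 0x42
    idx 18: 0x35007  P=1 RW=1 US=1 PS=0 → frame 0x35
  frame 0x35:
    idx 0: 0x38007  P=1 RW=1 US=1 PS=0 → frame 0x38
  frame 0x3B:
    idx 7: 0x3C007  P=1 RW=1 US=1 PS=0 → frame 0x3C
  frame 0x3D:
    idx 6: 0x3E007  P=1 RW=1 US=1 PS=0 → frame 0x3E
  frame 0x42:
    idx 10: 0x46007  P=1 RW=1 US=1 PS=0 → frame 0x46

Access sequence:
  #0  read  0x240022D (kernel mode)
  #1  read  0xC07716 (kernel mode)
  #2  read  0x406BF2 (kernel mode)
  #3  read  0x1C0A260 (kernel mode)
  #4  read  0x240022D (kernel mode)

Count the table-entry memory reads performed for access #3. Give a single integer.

Walk each access:
#0 VA=0x240022D (r,kernel):
  L0 @0x31[18] → 0x35007  P=1,RW=1,US=1,PS=0
  L1 @0x35[0] → 0x38007  P=1,RW=1,US=1,PS=0
  ⇒ phys 0x3822D  [2 reads]
#1 VA=0xC07716 (r,kernel):
  L0 @0x31[6] → 0x3B007  P=1,RW=1,US=1,PS=0
  L1 @0x3B[7] → 0x3C007  P=1,RW=1,US=1,PS=0
  ⇒ phys 0x3C716  [2 reads]
#2 VA=0x406BF2 (r,kernel):
  L0 @0x31[2] → 0x3D007  P=1,RW=1,US=1,PS=0
  L1 @0x3D[6] → 0x3E007  P=1,RW=1,US=1,PS=0
  ⇒ phys 0x3EBF2  [2 reads]
#3 VA=0x1C0A260 (r,kernel):
  L0 @0x31[14] → 0x42007  P=1,RW=1,US=1,PS=0
  L1 @0x42[10] → 0x46007  P=1,RW=1,US=1,PS=0
  ⇒ phys 0x46260  [2 reads]
#4 VA=0x240022D (r,kernel):
  L0 @0x31[18] → 0x35007  P=1,RW=1,US=1,PS=0
  L1 @0x35[0] → 0x38007  P=1,RW=1,US=1,PS=0
  ⇒ phys 0x3822D  [2 reads]

Entries read for #3: 2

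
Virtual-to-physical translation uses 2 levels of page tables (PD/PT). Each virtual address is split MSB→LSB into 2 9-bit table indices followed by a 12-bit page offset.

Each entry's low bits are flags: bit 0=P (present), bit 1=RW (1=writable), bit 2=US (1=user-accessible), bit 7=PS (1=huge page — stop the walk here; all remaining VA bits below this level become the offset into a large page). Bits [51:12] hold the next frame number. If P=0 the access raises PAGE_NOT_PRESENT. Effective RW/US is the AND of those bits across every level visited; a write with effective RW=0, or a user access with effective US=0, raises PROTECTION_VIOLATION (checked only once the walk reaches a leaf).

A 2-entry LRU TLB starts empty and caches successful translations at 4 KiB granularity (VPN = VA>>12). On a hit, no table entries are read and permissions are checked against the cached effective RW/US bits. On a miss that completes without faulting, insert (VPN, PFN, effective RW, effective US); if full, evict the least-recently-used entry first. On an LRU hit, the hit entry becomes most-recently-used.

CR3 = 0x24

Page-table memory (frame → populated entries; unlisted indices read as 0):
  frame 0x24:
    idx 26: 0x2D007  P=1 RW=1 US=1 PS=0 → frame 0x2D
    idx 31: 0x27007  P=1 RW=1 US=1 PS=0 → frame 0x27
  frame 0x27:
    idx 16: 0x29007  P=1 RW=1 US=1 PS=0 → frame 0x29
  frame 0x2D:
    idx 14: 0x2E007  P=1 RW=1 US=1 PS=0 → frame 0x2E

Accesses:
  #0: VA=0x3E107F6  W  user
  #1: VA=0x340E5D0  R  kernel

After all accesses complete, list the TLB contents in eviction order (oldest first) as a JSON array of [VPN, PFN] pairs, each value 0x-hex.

Walk each access:
#0 VA=0x3E107F6 (w,user):
  lvl0: tbl 0x24, slot 31 ⇒ 0x27007 (P1/RW1/US1/PS0)
  lvl1: tbl 0x27, slot 16 ⇒ 0x29007 (P1/RW1/US1/PS0)
  → PA=0x297F6  (2 entries read)
#1 VA=0x340E5D0 (r,kernel):
  lvl0: tbl 0x24, slot 26 ⇒ 0x2D007 (P1/RW1/US1/PS0)
  lvl1: tbl 0x2D, slot 14 ⇒ 0x2E007 (P1/RW1/US1/PS0)
  → PA=0x2E5D0  (2 entries read)

TLB: [["0x3E10", "0x29"], ["0x340E", "0x2E"]]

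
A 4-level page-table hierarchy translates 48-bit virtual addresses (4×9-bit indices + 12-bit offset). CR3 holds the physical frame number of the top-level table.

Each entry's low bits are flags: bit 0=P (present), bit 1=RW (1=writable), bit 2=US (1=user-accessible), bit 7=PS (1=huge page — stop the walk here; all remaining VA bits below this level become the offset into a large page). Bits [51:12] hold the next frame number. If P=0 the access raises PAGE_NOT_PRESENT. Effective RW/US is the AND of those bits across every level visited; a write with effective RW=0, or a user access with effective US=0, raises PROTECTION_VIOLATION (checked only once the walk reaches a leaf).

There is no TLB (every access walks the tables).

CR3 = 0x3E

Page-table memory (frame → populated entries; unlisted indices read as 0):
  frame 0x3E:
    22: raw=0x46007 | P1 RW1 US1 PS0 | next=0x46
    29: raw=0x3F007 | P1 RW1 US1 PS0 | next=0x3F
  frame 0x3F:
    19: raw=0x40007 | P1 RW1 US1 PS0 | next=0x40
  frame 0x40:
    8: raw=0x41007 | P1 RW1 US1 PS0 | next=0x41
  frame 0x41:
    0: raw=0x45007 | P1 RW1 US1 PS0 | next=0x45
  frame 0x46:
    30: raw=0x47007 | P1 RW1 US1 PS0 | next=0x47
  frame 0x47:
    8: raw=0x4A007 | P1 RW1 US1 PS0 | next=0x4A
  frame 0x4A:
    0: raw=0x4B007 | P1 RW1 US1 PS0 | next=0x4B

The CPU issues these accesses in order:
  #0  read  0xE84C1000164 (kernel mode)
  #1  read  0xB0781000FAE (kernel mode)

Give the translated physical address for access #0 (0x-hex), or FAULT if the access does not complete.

Per-access translation:
#0 VA=0xE84C1000164 (r,kernel):
  [0] read 0x3E idx=29: raw=0x3F007 flags P=1 W=1 U=1 S=0
  [1] read 0x3F idx=19: raw=0x40007 flags P=1 W=1 U=1 S=0
  [2] read 0x40 idx=8: raw=0x41007 flags P=1 W=1 U=1 S=0
  [3] read 0x41 idx=0: raw=0x45007 flags P=1 W=1 U=1 S=0
  → PA=0x45164  (4 entries read)
#1 VA=0xB0781000FAE (r,kernel):
  [0] read 0x3E idx=22: raw=0x46007 flags P=1 W=1 U=1 S=0
  [1] read 0x46 idx=30: raw=0x47007 flags P=1 W=1 U=1 S=0
  [2] read 0x47 idx=8: raw=0x4A007 flags P=1 W=1 U=1 S=0
  [3] read 0x4A idx=0: raw=0x4B007 flags P=1 W=1 U=1 S=0
  → PA=0x4BFAE  (4 entries read)

Access #0 PA: 0x45164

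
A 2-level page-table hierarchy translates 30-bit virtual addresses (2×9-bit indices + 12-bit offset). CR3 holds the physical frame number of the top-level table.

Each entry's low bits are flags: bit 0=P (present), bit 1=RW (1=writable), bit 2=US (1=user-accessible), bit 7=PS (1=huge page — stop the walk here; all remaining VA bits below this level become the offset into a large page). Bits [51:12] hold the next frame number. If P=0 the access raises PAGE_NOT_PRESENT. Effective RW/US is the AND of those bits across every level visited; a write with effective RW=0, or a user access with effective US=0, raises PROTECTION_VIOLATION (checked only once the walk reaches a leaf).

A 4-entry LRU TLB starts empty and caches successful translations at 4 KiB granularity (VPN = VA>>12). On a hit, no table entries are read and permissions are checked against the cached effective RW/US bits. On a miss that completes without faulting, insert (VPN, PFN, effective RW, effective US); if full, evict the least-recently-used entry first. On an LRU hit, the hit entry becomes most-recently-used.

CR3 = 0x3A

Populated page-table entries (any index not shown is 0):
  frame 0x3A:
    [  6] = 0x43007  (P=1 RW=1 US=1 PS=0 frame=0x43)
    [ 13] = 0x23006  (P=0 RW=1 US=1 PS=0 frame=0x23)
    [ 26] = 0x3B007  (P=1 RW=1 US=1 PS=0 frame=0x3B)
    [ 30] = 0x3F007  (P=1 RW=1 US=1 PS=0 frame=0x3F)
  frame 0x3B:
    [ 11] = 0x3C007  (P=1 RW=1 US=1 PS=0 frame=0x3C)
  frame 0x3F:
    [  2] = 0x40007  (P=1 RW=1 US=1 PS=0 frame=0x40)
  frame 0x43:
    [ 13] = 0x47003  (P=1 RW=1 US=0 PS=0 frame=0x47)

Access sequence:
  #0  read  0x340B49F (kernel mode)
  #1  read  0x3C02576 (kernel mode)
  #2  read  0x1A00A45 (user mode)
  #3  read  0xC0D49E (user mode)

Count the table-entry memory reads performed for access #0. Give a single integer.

Trace:
#0 VA=0x340B49F (r,kernel):
  [0] read 0x3A idx=26: raw=0x3B007 flags P=1 W=1 U=1 S=0
  [1] read 0x3B idx=11: raw=0x3C007 flags P=1 W=1 U=1 S=0
  ⇒ phys 0x3C49F  [2 reads]
#1 VA=0x3C02576 (r,kernel):
  [0] read 0x3A idx=30: raw=0x3F007 flags P=1 W=1 U=1 S=0
  [1] read 0x3F idx=2: raw=0x40007 flags P=1 W=1 U=1 S=0
  ⇒ phys 0x40576  [2 reads]
#2 VA=0x1A00A45 (r,user):
  [0] read 0x3A idx=13: raw=0x23006 flags P=0 W=1 U=1 S=0
  ✗ PAGE_NOT_PRESENT  [1 reads]
#3 VA=0xC0D49E (r,user):
  [0] read 0x3A idx=6: raw=0x43007 flags P=1 W=1 U=1 S=0
  [1] read 0x43 idx=13: raw=0x47003 flags P=1 W=1 U=0 S=0
  ✗ PROTECTION_VIOLATION  [2 reads]

Entries read for #0: 2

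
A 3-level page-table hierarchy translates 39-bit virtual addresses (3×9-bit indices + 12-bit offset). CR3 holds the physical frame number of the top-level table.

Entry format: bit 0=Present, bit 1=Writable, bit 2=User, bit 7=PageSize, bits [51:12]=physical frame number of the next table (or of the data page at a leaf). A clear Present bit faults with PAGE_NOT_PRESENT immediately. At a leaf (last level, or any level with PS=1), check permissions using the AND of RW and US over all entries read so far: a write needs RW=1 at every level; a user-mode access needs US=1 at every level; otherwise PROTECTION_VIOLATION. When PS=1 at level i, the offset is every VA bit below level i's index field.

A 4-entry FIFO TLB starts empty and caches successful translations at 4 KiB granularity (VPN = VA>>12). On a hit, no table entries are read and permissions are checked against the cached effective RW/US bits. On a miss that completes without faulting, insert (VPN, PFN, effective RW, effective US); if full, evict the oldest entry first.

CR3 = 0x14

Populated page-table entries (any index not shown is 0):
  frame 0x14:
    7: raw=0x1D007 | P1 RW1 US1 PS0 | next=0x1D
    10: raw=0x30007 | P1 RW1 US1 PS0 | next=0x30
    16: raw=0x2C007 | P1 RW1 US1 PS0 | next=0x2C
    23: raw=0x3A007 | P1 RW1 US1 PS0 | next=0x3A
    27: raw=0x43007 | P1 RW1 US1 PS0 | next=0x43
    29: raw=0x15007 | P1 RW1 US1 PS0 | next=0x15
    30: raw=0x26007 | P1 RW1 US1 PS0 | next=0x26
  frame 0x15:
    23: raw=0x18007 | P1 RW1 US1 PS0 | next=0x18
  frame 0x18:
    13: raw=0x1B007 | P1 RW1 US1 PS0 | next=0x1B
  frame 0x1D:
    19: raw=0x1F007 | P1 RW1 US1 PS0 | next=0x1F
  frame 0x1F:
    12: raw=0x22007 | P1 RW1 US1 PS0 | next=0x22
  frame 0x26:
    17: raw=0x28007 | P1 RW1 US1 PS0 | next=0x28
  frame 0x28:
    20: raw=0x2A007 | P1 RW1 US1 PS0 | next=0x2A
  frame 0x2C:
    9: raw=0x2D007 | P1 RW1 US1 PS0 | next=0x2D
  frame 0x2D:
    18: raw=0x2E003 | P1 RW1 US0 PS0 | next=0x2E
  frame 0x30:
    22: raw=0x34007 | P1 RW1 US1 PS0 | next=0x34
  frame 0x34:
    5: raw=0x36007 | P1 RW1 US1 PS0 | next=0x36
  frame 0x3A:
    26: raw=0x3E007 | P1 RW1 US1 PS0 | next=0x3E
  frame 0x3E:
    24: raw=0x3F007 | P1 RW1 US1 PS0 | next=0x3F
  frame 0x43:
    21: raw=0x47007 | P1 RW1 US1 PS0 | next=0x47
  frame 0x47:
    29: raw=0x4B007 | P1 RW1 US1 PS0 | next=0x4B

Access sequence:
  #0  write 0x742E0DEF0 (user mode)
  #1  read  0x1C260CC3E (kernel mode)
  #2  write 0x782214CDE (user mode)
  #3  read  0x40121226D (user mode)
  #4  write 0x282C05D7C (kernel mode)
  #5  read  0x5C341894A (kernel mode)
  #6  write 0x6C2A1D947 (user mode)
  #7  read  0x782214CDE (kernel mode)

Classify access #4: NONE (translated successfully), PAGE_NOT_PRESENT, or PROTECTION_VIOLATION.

Trace:
#0 VA=0x742E0DEF0 (w,user):
  L0 @0x14[29] → 0x15007  P=1,RW=1,US=1,PS=0
  L1 @0x15[23] → 0x18007  P=1,RW=1,US=1,PS=0
  L2 @0x18[13] → 0x1B007  P=1,RW=1,US=1,PS=0
  → PA=0x1BEF0  (3 entries read)
#1 VA=0x1C260CC3E (r,kernel):
  L0 @0x14[7] → 0x1D007  P=1,RW=1,US=1,PS=0
  L1 @0x1D[19] → 0x1F007  P=1,RW=1,US=1,PS=0
  L2 @0x1F[12] → 0x22007  P=1,RW=1,US=1,PS=0
  → PA=0x22C3E  (3 entries read)
#2 VA=0x782214CDE (w,user):
  L0 @0x14[30] → 0x26007  P=1,RW=1,US=1,PS=0
  L1 @0x26[17] → 0x28007  P=1,RW=1,US=1,PS=0
  L2 @0x28[20] → 0x2A007  P=1,RW=1,US=1,PS=0
  → PA=0x2ACDE  (3 entries read)
#3 VA=0x40121226D (r,user):
  L0 @0x14[16] → 0x2C007  P=1,RW=1,US=1,PS=0
  L1 @0x2C[9] → 0x2D007  P=1,RW=1,US=1,PS=0
  L2 @0x2D[18] → 0x2E003  P=1,RW=1,US=0,PS=0
  → PROTECTION_VIOLATION  (3 entries read)
#4 VA=0x282C05D7C (w,kernel):
  L0 @0x14[10] → 0x30007  P=1,RW=1,US=1,PS=0
  L1 @0x30[22] → 0x34007  P=1,RW=1,US=1,PS=0
  L2 @0x34[5] → 0x36007  P=1,RW=1,US=1,PS=0
  → PA=0x36D7C  (3 entries read)
#5 VA=0x5C341894A (r,kernel):
  L0 @0x14[23] → 0x3A007  P=1,RW=1,US=1,PS=0
  L1 @0x3A[26] → 0x3E007  P=1,RW=1,US=1,PS=0
  L2 @0x3E[24] → 0x3F007  P=1,RW=1,US=1,PS=0
  → PA=0x3F94A  (3 entries read)
#6 VA=0x6C2A1D947 (w,user):
  L0 @0x14[27] → 0x43007  P=1,RW=1,US=1,PS=0
  L1 @0x43[21] → 0x47007  P=1,RW=1,US=1,PS=0
  L2 @0x47[29] → 0x4B007  P=1,RW=1,US=1,PS=0
  → PA=0x4B947  (3 entries read)
#7 VA=0x782214CDE (r,kernel):
  TLB hit vpn=0x782214 → PA=0x2ACDE

Access #4 fault: NONE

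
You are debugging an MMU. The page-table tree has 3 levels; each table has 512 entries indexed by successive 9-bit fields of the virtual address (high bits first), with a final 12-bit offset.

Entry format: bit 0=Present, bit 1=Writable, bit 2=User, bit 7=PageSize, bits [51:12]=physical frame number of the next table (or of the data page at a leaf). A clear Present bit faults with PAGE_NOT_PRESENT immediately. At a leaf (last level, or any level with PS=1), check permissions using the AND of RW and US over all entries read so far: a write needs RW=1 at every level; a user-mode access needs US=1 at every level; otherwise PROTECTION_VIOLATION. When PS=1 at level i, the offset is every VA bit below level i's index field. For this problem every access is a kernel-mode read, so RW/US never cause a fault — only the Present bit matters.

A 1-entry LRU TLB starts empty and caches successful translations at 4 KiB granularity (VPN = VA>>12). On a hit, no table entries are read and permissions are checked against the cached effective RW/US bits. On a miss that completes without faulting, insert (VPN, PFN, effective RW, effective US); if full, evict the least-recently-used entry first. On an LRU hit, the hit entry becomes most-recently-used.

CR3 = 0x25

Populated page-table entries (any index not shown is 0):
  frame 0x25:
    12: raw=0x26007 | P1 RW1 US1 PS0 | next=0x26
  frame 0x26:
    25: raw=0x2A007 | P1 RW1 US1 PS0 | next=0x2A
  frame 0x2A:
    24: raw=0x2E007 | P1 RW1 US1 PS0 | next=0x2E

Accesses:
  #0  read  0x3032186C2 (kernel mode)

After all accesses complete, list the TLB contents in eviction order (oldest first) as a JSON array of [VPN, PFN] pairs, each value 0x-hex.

Trace:
#0 VA=0x3032186C2 (r,kernel):
  L0 @0x25[12] → 0x26007  P=1,RW=1,US=1,PS=0
  L1 @0x26[25] → 0x2A007  P=1,RW=1,US=1,PS=0
  L2 @0x2A[24] → 0x2E007  P=1,RW=1,US=1,PS=0
  → PA=0x2E6C2  (3 entries read)

TLB: [["0x303218", "0x2E"]]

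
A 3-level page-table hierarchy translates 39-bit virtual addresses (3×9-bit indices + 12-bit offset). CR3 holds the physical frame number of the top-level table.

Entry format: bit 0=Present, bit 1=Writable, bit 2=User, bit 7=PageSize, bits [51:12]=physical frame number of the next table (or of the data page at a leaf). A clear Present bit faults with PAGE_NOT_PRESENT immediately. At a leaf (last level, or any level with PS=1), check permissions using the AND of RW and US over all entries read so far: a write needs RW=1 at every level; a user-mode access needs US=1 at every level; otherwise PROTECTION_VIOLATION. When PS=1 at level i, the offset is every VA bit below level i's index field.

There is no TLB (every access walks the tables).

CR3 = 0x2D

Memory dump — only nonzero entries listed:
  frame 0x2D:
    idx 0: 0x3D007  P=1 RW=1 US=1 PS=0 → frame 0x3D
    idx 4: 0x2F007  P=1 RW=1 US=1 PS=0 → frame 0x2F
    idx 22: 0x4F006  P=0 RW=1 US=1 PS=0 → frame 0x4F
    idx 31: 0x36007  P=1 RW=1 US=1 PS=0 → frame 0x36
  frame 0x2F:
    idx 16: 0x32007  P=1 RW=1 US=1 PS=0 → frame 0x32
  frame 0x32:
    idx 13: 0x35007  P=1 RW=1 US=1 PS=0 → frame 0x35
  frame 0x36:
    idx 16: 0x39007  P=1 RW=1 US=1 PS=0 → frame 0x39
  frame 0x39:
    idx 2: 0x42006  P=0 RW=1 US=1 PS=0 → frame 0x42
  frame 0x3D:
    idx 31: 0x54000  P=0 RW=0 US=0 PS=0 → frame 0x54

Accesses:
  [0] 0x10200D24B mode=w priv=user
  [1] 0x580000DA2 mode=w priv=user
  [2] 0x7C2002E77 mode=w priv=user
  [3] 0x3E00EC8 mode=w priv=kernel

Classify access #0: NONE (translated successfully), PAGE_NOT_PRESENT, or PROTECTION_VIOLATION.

Trace:
#0 VA=0x10200D24B (w,user):
  L0: frame=0x2D idx=4 entry=0x2F007 [P=1 RW=1 US=1 PS=0]
  L1: frame=0x2F idx=16 entry=0x32007 [P=1 RW=1 US=1 PS=0]
  L2: frame=0x32 idx=13 entry=0x35007 [P=1 RW=1 US=1 PS=0]
  ⇒ phys 0x3524B  [3 reads]
#1 VA=0x580000DA2 (w,user):
  L0: frame=0x2D idx=22 entry=0x4F006 [P=0 RW=1 US=1 PS=0]
  ⇒ fault: PAGE_NOT_PRESENT  — 1 lookups
#2 VA=0x7C2002E77 (w,user):
  L0: frame=0x2D idx=31 entry=0x36007 [P=1 RW=1 US=1 PS=0]
  L1: frame=0x36 idx=16 entry=0x39007 [P=1 RW=1 US=1 PS=0]
  L2: frame=0x39 idx=2 entry=0x42006 [P=0 RW=1 US=1 PS=0]
  ⇒ fault: PAGE_NOT_PRESENT  — 3 lookups
#3 VA=0x3E00EC8 (w,kernel):
  L0: frame=0x2D idx=0 entry=0x3D007 [P=1 RW=1 US=1 PS=0]
  L1: frame=0x3D idx=31 entry=0x54000 [P=0 RW=0 US=0 PS=0]
  ⇒ fault: PAGE_NOT_PRESENT  — 2 lookups

Access #0 fault: NONE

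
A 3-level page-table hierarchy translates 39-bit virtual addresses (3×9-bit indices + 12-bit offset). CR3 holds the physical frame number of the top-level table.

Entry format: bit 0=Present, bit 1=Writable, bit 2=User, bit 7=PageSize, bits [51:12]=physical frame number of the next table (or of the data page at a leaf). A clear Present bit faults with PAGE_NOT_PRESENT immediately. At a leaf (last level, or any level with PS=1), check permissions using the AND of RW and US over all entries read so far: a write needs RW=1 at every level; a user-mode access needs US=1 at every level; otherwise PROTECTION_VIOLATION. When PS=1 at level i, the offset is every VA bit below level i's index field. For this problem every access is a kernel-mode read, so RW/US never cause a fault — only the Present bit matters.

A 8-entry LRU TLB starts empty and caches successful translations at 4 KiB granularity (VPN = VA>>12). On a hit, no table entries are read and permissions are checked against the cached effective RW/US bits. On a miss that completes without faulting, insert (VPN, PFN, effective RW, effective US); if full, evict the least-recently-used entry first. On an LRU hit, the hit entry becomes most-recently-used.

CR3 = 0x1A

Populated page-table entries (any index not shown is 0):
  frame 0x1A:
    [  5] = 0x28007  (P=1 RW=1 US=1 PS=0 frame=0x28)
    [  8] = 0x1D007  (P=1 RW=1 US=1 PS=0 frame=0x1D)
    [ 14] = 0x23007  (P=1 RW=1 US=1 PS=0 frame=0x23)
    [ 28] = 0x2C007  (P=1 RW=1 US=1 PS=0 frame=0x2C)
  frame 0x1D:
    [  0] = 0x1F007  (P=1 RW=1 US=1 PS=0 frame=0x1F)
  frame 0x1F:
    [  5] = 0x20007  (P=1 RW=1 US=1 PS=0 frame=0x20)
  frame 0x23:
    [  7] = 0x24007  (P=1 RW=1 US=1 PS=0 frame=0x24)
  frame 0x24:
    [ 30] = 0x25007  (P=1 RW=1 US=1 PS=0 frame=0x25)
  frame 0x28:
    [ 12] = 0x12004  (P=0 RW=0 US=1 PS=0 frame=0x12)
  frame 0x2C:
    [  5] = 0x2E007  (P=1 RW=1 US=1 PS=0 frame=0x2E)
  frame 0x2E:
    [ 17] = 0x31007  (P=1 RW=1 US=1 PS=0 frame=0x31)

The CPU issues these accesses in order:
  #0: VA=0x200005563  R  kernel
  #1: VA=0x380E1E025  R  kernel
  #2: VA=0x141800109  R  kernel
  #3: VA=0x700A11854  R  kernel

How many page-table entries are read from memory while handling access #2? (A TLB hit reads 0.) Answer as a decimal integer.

Walk each access:
#0 VA=0x200005563 (r,kernel):
  L0: frame=0x1A idx=8 entry=0x1D007 [P=1 RW=1 US=1 PS=0]
  L1: frame=0x1D idx=0 entry=0x1F007 [P=1 RW=1 US=1 PS=0]
  L2: frame=0x1F idx=5 entry=0x20007 [P=1 RW=1 US=1 PS=0]
  ✓ 0x20563  — 3 lookups
#1 VA=0x380E1E025 (r,kernel):
  L0: frame=0x1A idx=14 entry=0x23007 [P=1 RW=1 US=1 PS=0]
  L1: frame=0x23 idx=7 entry=0x24007 [P=1 RW=1 US=1 PS=0]
  L2: frame=0x24 idx=30 entry=0x25007 [P=1 RW=1 US=1 PS=0]
  ✓ 0x25025  — 3 lookups
#2 VA=0x141800109 (r,kernel):
  L0: frame=0x1A idx=5 entry=0x28007 [P=1 RW=1 US=1 PS=0]
  L1: frame=0x28 idx=12 entry=0x12004 [P=0 RW=0 US=1 PS=0]
  → PAGE_NOT_PRESENT  (2 entries read)
#3 VA=0x700A11854 (r,kernel):
  L0: frame=0x1A idx=28 entry=0x2C007 [P=1 RW=1 US=1 PS=0]
  L1: frame=0x2C idx=5 entry=0x2E007 [P=1 RW=1 US=1 PS=0]
  L2: frame=0x2E idx=17 entry=0x31007 [P=1 RW=1 US=1 PS=0]
  ✓ 0x31854  — 3 lookups

Entries read for #2: 2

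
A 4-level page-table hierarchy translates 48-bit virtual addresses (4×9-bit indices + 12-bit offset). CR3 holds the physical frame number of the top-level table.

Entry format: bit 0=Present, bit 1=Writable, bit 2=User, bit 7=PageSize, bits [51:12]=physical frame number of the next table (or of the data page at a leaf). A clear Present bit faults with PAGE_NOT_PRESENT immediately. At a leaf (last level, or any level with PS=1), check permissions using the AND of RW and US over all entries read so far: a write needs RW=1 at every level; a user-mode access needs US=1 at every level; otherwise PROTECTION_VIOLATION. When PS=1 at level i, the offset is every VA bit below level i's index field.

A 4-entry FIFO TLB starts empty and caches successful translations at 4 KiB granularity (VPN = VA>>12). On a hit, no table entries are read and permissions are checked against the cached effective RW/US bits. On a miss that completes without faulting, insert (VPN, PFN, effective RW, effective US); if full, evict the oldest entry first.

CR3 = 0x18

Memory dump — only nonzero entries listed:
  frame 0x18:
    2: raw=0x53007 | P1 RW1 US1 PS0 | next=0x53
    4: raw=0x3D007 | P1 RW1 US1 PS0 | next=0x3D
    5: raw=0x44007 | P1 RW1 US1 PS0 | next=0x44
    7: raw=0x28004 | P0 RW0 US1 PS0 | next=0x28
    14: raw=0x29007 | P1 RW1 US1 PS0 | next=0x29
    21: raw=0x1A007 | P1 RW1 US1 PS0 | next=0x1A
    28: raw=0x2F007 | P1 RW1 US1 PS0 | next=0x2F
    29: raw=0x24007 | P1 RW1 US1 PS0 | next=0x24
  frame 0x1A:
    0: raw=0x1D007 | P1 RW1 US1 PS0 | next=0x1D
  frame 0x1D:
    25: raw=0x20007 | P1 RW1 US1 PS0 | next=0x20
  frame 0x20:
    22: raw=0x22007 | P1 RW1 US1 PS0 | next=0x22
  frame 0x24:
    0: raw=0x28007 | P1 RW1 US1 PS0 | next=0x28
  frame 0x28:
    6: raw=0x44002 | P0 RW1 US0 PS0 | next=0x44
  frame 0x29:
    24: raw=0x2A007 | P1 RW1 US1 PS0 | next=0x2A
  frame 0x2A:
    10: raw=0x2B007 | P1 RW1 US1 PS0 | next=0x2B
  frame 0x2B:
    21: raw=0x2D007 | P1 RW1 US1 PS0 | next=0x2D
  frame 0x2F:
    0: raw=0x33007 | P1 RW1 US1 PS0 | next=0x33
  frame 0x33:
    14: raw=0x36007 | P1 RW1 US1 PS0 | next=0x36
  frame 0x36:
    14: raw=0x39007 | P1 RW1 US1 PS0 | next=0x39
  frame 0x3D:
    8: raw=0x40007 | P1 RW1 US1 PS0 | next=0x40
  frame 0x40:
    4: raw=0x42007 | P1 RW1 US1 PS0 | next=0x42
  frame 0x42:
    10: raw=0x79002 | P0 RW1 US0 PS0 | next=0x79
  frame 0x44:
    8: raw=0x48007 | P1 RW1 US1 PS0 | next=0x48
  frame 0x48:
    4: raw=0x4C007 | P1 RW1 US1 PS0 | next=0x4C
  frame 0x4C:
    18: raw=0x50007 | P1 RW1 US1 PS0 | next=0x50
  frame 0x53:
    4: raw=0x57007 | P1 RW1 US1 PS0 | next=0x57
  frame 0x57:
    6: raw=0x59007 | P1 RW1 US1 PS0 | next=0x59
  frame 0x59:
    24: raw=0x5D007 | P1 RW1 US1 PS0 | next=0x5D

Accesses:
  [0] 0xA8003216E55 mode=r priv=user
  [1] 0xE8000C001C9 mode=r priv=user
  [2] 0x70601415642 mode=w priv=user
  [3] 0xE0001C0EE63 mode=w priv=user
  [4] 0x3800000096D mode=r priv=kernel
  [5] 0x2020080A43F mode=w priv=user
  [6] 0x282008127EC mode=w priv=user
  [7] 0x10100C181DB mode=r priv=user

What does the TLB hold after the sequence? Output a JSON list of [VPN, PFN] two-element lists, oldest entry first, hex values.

Walk each access:
#0 VA=0xA8003216E55 (r,user):
  L0: frame=0x18 idx=21 entry=0x1A007 [P=1 RW=1 US=1 PS=0]
  L1: frame=0x1A idx=0 entry=0x1D007 [P=1 RW=1 US=1 PS=0]
  L2: frame=0x1D idx=25 entry=0x20007 [P=1 RW=1 US=1 PS=0]
  L3: frame=0x20 idx=22 entry=0x22007 [P=1 RW=1 US=1 PS=0]
  ⇒ phys 0x22E55  [4 reads]
#1 VA=0xE8000C001C9 (r,user):
  L0: frame=0x18 idx=29 entry=0x24007 [P=1 RW=1 US=1 PS=0]
  L1: frame=0x24 idx=0 entry=0x28007 [P=1 RW=1 US=1 PS=0]
  L2: frame=0x28 idx=6 entry=0x44002 [P=0 RW=1 US=0 PS=0]
  ⇒ fault: PAGE_NOT_PRESENT  — 3 lookups
#2 VA=0x70601415642 (w,user):
  L0: frame=0x18 idx=14 entry=0x29007 [P=1 RW=1 US=1 PS=0]
  L1: frame=0x29 idx=24 entry=0x2A007 [P=1 RW=1 US=1 PS=0]
  L2: frame=0x2A idx=10 entry=0x2B007 [P=1 RW=1 US=1 PS=0]
  L3: frame=0x2B idx=21 entry=0x2D007 [P=1 RW=1 US=1 PS=0]
  ⇒ phys 0x2D642  [4 reads]
#3 VA=0xE0001C0EE63 (w,user):
  L0: frame=0x18 idx=28 entry=0x2F007 [P=1 RW=1 US=1 PS=0]
  L1: frame=0x2F idx=0 entry=0x33007 [P=1 RW=1 US=1 PS=0]
  L2: frame=0x33 idx=14 entry=0x36007 [P=1 RW=1 US=1 PS=0]
  L3: frame=0x36 idx=14 entry=0x39007 [P=1 RW=1 US=1 PS=0]
  ⇒ phys 0x39E63  [4 reads]
#4 VA=0x3800000096D (r,kernel):
  L0: frame=0x18 idx=7 entry=0x28004 [P=0 RW=0 US=1 PS=0]
  ⇒ fault: PAGE_NOT_PRESENT  — 1 lookups
#5 VA=0x2020080A43F (w,user):
  L0: frame=0x18 idx=4 entry=0x3D007 [P=1 RW=1 US=1 PS=0]
  L1: frame=0x3D idx=8 entry=0x40007 [P=1 RW=1 US=1 PS=0]
  L2: frame=0x40 idx=4 entry=0x42007 [P=1 RW=1 US=1 PS=0]
  L3: frame=0x42 idx=10 entry=0x79002 [P=0 RW=1 US=0 PS=0]
  ⇒ fault: PAGE_NOT_PRESENT  — 4 lookups
#6 VA=0x282008127EC (w,user):
  L0: frame=0x18 idx=5 entry=0x44007 [P=1 RW=1 US=1 PS=0]
  L1: frame=0x44 idx=8 entry=0x48007 [P=1 RW=1 US=1 PS=0]
  L2: frame=0x48 idx=4 entry=0x4C007 [P=1 RW=1 US=1 PS=0]
  L3: frame=0x4C idx=18 entry=0x50007 [P=1 RW=1 US=1 PS=0]
  ⇒ phys 0x507EC  [4 reads]
#7 VA=0x10100C181DB (r,user):
  L0: frame=0x18 idx=2 entry=0x53007 [P=1 RW=1 US=1 PS=0]
  L1: frame=0x53 idx=4 entry=0x57007 [P=1 RW=1 US=1 PS=0]
  L2: frame=0x57 idx=6 entry=0x59007 [P=1 RW=1 US=1 PS=0]
  L3: frame=0x59 idx=24 entry=0x5D007 [P=1 RW=1 US=1 PS=0]
  ⇒ phys 0x5D1DB  [4 reads]

TLB: [["0x70601415", "0x2D"], ["0xE0001C0E", "0x39"], ["0x28200812", "0x50"], ["0x10100C18", "0x5D"]]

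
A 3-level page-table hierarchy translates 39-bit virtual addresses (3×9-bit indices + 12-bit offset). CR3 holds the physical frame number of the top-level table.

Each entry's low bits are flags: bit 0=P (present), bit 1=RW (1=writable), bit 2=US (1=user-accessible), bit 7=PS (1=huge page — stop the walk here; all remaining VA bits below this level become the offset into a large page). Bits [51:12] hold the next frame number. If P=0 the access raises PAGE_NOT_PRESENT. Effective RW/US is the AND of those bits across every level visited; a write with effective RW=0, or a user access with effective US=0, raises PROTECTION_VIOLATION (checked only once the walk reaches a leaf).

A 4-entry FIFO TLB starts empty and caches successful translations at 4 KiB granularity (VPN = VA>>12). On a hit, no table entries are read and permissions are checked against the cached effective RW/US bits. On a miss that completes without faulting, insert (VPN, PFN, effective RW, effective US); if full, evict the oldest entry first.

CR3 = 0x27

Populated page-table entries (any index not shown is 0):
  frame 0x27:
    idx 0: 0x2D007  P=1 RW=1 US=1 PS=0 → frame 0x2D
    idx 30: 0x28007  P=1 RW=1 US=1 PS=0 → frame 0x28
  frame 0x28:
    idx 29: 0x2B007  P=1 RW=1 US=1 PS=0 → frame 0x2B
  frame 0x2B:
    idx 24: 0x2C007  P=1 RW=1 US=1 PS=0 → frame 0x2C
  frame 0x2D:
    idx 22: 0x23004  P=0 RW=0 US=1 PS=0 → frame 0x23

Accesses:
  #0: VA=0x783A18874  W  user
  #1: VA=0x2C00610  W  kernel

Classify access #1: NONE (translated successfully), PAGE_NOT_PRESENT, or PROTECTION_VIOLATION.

Walk each access:
#0 VA=0x783A18874 (w,user):
  [0] read 0x27 idx=30: raw=0x28007 flags P=1 W=1 U=1 S=0
  [1] read 0x28 idx=29: raw=0x2B007 flags P=1 W=1 U=1 S=0
  [2] read 0x2B idx=24: raw=0x2C007 flags P=1 W=1 U=1 S=0
  ✓ 0x2C874  — 3 lookups
#1 VA=0x2C00610 (w,kernel):
  [0] read 0x27 idx=0: raw=0x2D007 flags P=1 W=1 U=1 S=0
  [1] read 0x2D idx=22: raw=0x23004 flags P=0 W=0 U=1 S=0
  ⇒ fault: PAGE_NOT_PRESENT  — 2 lookups

Access #1 fault: PAGE_NOT_PRESENT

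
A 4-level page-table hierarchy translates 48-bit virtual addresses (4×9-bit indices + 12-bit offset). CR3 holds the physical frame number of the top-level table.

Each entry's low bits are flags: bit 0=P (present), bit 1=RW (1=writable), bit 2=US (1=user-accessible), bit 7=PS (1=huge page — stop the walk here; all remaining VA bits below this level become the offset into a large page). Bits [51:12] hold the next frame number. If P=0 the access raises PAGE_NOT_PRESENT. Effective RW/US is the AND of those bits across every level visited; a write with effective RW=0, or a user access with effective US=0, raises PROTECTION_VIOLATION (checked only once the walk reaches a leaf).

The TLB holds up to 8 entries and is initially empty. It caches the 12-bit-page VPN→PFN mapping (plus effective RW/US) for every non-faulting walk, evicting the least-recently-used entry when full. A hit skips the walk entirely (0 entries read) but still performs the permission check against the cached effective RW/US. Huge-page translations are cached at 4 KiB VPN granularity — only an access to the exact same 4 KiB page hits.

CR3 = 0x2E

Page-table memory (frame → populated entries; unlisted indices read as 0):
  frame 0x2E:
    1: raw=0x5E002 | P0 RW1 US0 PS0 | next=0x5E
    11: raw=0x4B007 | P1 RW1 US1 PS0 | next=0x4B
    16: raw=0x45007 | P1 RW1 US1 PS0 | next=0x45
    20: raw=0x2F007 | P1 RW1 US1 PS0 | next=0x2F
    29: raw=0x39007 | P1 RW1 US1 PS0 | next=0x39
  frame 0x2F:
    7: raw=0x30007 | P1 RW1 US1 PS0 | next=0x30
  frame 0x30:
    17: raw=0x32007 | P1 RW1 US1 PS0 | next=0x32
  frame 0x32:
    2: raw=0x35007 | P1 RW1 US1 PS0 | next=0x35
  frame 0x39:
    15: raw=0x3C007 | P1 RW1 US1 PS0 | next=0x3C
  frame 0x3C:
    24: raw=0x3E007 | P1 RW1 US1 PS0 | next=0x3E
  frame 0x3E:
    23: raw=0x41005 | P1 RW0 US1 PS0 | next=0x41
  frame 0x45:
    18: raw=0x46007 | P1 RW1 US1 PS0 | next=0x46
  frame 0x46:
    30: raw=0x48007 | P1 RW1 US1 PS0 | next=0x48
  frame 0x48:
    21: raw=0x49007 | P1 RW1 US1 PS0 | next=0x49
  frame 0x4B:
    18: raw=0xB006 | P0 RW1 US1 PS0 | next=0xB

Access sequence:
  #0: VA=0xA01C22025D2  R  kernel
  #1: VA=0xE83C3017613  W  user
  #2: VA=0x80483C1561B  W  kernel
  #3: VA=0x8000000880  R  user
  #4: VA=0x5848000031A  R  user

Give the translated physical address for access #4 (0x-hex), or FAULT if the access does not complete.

Walk each access:
#0 VA=0xA01C22025D2 (r,kernel):
  L0: frame=0x2E idx=20 entry=0x2F007 [P=1 RW=1 US=1 PS=0]
  L1: frame=0x2F idx=7 entry=0x30007 [P=1 RW=1 US=1 PS=0]
  L2: frame=0x30 idx=17 entry=0x32007 [P=1 RW=1 US=1 PS=0]
  L3: frame=0x32 idx=2 entry=0x35007 [P=1 RW=1 US=1 PS=0]
  ⇒ phys 0x355D2  [4 reads]
#1 VA=0xE83C3017613 (w,user):
  L0: frame=0x2E idx=29 entry=0x39007 [P=1 RW=1 US=1 PS=0]
  L1: frame=0x39 idx=15 entry=0x3C007 [P=1 RW=1 US=1 PS=0]
  L2: frame=0x3C idx=24 entry=0x3E007 [P=1 RW=1 US=1 PS=0]
  L3: frame=0x3E idx=23 entry=0x41005 [P=1 RW=0 US=1 PS=0]
  → PROTECTION_VIOLATION  (4 entries read)
#2 VA=0x80483C1561B (w,kernel):
  L0: frame=0x2E idx=16 entry=0x45007 [P=1 RW=1 US=1 PS=0]
  L1: frame=0x45 idx=18 entry=0x46007 [P=1 RW=1 US=1 PS=0]
  L2: frame=0x46 idx=30 entry=0x48007 [P=1 RW=1 US=1 PS=0]
  L3: frame=0x48 idx=21 entry=0x49007 [P=1 RW=1 US=1 PS=0]
  ⇒ phys 0x4961B  [4 reads]
#3 VA=0x8000000880 (r,user):
  L0: frame=0x2E idx=1 entry=0x5E002 [P=0 RW=1 US=0 PS=0]
  → PAGE_NOT_PRESENT  (1 entries read)
#4 VA=0x5848000031A (r,user):
  L0: frame=0x2E idx=11 entry=0x4B007 [P=1 RW=1 US=1 PS=0]
  L1: frame=0x4B idx=18 entry=0xB006 [P=0 RW=1 US=1 PS=0]
  → PAGE_NOT_PRESENT  (2 entries read)

Access #4 PA: FAULT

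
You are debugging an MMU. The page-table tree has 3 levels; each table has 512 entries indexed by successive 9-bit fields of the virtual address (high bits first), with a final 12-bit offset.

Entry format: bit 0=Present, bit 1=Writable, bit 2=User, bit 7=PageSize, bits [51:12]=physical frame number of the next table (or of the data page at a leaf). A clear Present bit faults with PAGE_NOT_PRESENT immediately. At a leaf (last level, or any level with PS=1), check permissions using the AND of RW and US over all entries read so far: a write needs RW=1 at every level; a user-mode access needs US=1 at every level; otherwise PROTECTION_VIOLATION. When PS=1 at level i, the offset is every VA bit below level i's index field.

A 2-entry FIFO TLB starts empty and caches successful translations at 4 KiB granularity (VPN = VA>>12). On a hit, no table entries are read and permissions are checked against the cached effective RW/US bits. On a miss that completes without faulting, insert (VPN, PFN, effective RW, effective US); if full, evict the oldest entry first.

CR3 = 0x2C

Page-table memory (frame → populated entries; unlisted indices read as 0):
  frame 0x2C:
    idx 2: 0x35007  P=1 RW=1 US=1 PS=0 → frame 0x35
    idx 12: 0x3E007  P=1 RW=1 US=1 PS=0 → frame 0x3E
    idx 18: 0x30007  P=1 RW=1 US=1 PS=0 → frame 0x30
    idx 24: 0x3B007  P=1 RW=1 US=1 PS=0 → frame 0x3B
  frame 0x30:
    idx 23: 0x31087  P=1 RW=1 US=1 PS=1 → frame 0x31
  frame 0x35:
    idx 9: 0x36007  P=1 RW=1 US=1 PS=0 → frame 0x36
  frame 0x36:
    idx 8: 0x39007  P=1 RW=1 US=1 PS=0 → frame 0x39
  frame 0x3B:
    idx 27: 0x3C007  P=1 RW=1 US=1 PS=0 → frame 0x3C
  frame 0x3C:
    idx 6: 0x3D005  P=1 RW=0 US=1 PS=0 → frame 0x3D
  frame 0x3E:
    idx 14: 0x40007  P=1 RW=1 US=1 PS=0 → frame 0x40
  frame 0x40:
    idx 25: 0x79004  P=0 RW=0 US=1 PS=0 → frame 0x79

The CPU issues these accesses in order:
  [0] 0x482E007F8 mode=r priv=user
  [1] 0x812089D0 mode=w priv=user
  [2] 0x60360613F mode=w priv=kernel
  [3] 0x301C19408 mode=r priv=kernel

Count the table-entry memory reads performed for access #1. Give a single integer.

Per-access translation:
#0 VA=0x482E007F8 (r,user):
  lvl0: tbl 0x2C, slot 18 ⇒ 0x30007 (P1/RW1/US1/PS0)
  lvl1: tbl 0x30, slot 23 ⇒ 0x31087 (P1/RW1/US1/PS1)
  → PA=0x317F8 (huge @L1)  (2 entries read)
#1 VA=0x812089D0 (w,user):
  lvl0: tbl 0x2C, slot 2 ⇒ 0x35007 (P1/RW1/US1/PS0)
  lvl1: tbl 0x35, slot 9 ⇒ 0x36007 (P1/RW1/US1/PS0)
  lvl2: tbl 0x36, slot 8 ⇒ 0x39007 (P1/RW1/US1/PS0)
  → PA=0x399D0  (3 entries read)
#2 VA=0x60360613F (w,kernel):
  lvl0: tbl 0x2C, slot 24 ⇒ 0x3B007 (P1/RW1/US1/PS0)
  lvl1: tbl 0x3B, slot 27 ⇒ 0x3C007 (P1/RW1/US1/PS0)
  lvl2: tbl 0x3C, slot 6 ⇒ 0x3D005 (P1/RW0/US1/PS0)
  → PROTECTION_VIOLATION  (3 entries read)
#3 VA=0x301C19408 (r,kernel):
  lvl0: tbl 0x2C, slot 12 ⇒ 0x3E007 (P1/RW1/US1/PS0)
  lvl1: tbl 0x3E, slot 14 ⇒ 0x40007 (P1/RW1/US1/PS0)
  lvl2: tbl 0x40, slot 25 ⇒ 0x79004 (P0/RW0/US1/PS0)
  → PAGE_NOT_PRESENT  (3 entries read)

Entries read for #1: 3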